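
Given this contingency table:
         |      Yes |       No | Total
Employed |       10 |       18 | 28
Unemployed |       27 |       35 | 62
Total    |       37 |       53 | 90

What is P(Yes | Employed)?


P(Yes | Employed) = 10/(10+18) = 10/28 = 5/14

P(Yes|Employed) = 5/14 ≈ 35.71%


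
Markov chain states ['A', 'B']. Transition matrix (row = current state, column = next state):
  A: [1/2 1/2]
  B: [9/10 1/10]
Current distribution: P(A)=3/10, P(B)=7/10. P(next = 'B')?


P(next=B) = Σᵢ P(now=i)×P(i→B)
= 3/10×1/2 + 7/10×1/10
= 3/20 + 7/100 = 11/50

P = 11/50 ≈ 0.2200


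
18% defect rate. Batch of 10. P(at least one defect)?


P(all good) = (41/50)^10 = 13422659310152401/97656250000000000
P(≥1 defect) = 84233590689847599/97656250000000000

P = 84233590689847599/97656250000000000 ≈ 86.26%


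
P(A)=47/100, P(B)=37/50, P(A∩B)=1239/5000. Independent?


P(A)×P(B) = 1739/5000
P(A∩B) = 1239/5000
Not equal → NOT independent

No, not independent


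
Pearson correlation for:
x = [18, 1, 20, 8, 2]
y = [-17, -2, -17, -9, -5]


n=5, Σx=49, Σy=-50, Σxy=-730, Σx²=793, Σy²=688
r = (5×(-730) - 49×(-50))/√((5×793 - 49²)(5×688 - (-50)²))
= -1200/√(1564×940) = -1200/√1470160 ≈ -1200/1212.5015 ≈ -0.9897

r ≈ -0.9897


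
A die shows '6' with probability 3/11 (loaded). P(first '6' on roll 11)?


Geometric: P(X=11) = (1-p)^(k-1)×p = (8/11)^10×3/11 = 3221225472/285311670611

P(X=11) = 3221225472/285311670611 ≈ 1.13%


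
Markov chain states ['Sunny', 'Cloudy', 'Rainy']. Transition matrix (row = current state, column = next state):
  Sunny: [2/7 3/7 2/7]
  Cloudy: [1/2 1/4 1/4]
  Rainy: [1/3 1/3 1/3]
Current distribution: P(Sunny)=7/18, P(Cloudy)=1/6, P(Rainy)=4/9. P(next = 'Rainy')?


P(next=Rainy) = Σᵢ P(now=i)×P(i→Rainy)
= 7/18×2/7 + 1/6×1/4 + 4/9×1/3
= 1/9 + 1/24 + 4/27 = 65/216

P = 65/216 ≈ 0.3009


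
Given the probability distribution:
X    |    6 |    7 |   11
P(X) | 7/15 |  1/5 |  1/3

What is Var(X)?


E[X] = 118/15
E[X²] = 1004/15
Var(X) = E[X²] - (E[X])² = 1004/15 - 13924/225 = 1136/225

Var(X) = 1136/225 ≈ 5.0489


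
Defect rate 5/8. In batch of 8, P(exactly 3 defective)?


Binomial: P(X=3) = C(8,3)×p^3×(1-p)^5
= 56 × 125/512 × 243/32768 = 212625/2097152

P(X=3) = 212625/2097152 ≈ 10.14%


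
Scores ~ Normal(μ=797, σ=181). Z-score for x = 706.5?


z = (x - μ)/σ = (706.5 - 797)/181 = -0.5

z = -0.5


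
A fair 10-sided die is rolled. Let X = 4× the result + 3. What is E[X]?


E[die] = (1+10)/2 = 11/2
E[X] = 4×11/2 + 3 = 25

E[X] = 25


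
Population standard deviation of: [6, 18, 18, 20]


Mean = 62/4 = 31/2
  (6-31/2)²=361/4
  (18-31/2)²=25/4
  (18-31/2)²=25/4
  (20-31/2)²=81/4
Σ(x-μ)² = 123
σ² = 123/4

σ = √(123/4) ≈ 5.5453


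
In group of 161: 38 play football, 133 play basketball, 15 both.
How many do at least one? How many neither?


|A∪B| = 38+133-15 = 156
Neither = 161-156 = 5

At least one: 156; Neither: 5


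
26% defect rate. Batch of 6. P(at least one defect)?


P(all good) = (37/50)^6 = 2565726409/15625000000
P(≥1 defect) = 13059273591/15625000000

P = 13059273591/15625000000 ≈ 83.58%


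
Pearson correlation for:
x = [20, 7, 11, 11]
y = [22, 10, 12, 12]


n=4, Σx=49, Σy=56, Σxy=774, Σx²=691, Σy²=872
r = (4×774 - 49×56)/√((4×691 - 49²)(4×872 - 56²))
= 352/√(363×352) = 352/√127776 ≈ 352/357.4577 ≈ 0.9847

r ≈ 0.9847


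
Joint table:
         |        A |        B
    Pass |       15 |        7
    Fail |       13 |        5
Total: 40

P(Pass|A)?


P(Pass|A) = 15/(15+13) = 15/28

P = 15/28 ≈ 53.57%


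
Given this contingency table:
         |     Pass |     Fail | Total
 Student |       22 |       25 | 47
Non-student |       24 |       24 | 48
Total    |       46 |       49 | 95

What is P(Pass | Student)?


P(Pass | Student) = 22/(22+25) = 22/47

P(Pass|Student) = 22/47 ≈ 46.81%


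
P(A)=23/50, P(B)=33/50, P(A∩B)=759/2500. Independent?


P(A)×P(B) = 759/2500
P(A∩B) = 759/2500
Equal ✓ → Independent

Yes, independent


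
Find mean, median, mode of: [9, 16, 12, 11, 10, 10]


Sorted: [9, 10, 10, 11, 12, 16]
Mean = 68/6 = 34/3
Median = 21/2
Freq: {9: 1, 16: 1, 12: 1, 11: 1, 10: 2}
Mode: [10]

Mean=34/3, Median=21/2, Mode=10


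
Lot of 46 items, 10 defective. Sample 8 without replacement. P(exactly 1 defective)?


Hypergeometric: C(10,1)×C(36,7)/C(46,8)
= 10×8347680/260932815 = 168640/527137

P(X=1) = 168640/527137 ≈ 31.99%


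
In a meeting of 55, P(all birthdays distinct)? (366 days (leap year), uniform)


P(all different) = Π(366-i)/366 for i=0..54
= (366/366)×(365/366)×...×(312/366)
= 0.013909

P ≈ 0.0139 ≈ 1.39%


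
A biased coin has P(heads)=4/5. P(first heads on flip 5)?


Geometric: P(X=5) = (1-p)^(k-1)×p = (1/5)^4×4/5 = 4/3125

P(X=5) = 4/3125 ≈ 0.13%


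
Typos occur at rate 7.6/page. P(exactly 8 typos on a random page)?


Poisson(λ=7.6): P(X=8) = e^(-λ)×λ^k/k!
= e^(-7.6) × 7.6^8 / 8!
≈ 0.0005004514334 × 11130347.8745 / 40320 ≈ 0.138150

P(X=8) ≈ 0.138150 ≈ 13.81%


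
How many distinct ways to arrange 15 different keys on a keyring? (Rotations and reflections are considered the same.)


Free circular arrangements: rotations and reflections both identified.
(n-1)!/2 = 14!/2 = 87178291200/2 = 43589145600

43589145600


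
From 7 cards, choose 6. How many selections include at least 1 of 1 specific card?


Complement: C(7,6) - C(6,6) = 7 - 1 = 6

6


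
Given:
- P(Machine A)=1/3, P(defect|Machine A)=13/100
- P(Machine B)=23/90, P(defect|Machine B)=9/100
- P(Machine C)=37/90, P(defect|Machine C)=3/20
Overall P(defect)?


P(B) = Σ P(B|Aᵢ)×P(Aᵢ)
  13/100×1/3 = 13/300
  9/100×23/90 = 23/1000
  3/20×37/90 = 37/600
Sum = 16/125

P(defect) = 16/125 ≈ 12.80%


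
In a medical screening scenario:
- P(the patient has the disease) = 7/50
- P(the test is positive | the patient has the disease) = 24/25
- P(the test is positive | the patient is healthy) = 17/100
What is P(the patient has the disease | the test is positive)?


Using Bayes' theorem:
P(A|B) = P(B|A)·P(A) / P(B)

P(the test is positive) = 24/25 × 7/50 + 17/100 × 43/50
= 84/625 + 731/5000 = 1403/5000

P(the patient has the disease|the test is positive) = (84/625) / (1403/5000) = 672/1403

P(the patient has the disease|the test is positive) = 672/1403 ≈ 47.90%


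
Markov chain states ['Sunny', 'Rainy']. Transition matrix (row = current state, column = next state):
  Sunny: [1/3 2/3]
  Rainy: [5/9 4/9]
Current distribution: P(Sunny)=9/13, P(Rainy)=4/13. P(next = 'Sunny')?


P(next=Sunny) = Σᵢ P(now=i)×P(i→Sunny)
= 9/13×1/3 + 4/13×5/9
= 3/13 + 20/117 = 47/117

P = 47/117 ≈ 0.4017


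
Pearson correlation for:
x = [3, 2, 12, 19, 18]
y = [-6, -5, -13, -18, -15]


n=5, Σx=54, Σy=-57, Σxy=-796, Σx²=842, Σy²=779
r = (5×(-796) - 54×(-57))/√((5×842 - 54²)(5×779 - (-57)²))
= -902/√(1294×646) = -902/√835924 ≈ -902/914.2888 ≈ -0.9866

r ≈ -0.9866


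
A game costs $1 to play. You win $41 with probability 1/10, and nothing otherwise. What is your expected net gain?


E[gain] = (41-1)×1/10 + (-1)×9/10
= 4 - 9/10 = 31/10

Expected net gain = $31/10 ≈ $3.10


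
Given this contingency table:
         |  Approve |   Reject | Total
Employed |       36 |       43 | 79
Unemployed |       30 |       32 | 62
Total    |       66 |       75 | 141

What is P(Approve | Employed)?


P(Approve | Employed) = 36/(36+43) = 36/79

P(Approve|Employed) = 36/79 ≈ 45.57%


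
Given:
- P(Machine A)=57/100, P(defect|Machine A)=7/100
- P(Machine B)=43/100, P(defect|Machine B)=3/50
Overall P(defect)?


P(B) = Σ P(B|Aᵢ)×P(Aᵢ)
  7/100×57/100 = 399/10000
  3/50×43/100 = 129/5000
Sum = 657/10000

P(defect) = 657/10000 ≈ 6.57%


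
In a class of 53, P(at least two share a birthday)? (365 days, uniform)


P(all different) = Π(365-i)/365 for i=0..52
= 0.018862
P(match) = 1 - 0.018862 = 0.981138

P ≈ 0.9811 ≈ 98.11%


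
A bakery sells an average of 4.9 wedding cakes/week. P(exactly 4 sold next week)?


Poisson(λ=4.9): P(X=4) = e^(-λ)×λ^k/k!
= e^(-4.9) × 4.9^4 / 4!
≈ 0.007446583071 × 576.4801 / 24 ≈ 0.178867

P(X=4) ≈ 0.178867 ≈ 17.89%


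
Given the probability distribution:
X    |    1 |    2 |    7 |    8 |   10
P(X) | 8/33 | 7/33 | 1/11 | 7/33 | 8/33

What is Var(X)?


E[X] = 179/33
E[X²] = 477/11
Var(X) = E[X²] - (E[X])² = 477/11 - 32041/1089 = 15182/1089

Var(X) = 15182/1089 ≈ 13.9412


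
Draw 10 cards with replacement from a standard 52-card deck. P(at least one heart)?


P(not a heart) = 39/52 = 3/4
P(none in 10 draws) = (3/4)^10 = 59049/1048576
P(≥1 heart) = 1 - 59049/1048576 = 989527/1048576

P = 989527/1048576 ≈ 94.37%


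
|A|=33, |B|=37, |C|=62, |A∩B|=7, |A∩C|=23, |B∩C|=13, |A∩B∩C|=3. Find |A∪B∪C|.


|A∪B∪C| = 33+37+62-7-23-13+3 = 92

|A∪B∪C| = 92


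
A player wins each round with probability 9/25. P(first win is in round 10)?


Geometric: P(X=10) = (1-p)^(k-1)×p = (16/25)^9×9/25 = 618475290624/95367431640625

P(X=10) = 618475290624/95367431640625 ≈ 0.65%


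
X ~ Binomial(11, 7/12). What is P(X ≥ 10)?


P(X ≥ 10) = Σ P(X=i) for i=10..11
P(X=10) = 15536138695/743008370688
P(X=11) = 1977326743/743008370688
Sum = 8756732719/371504185344

P(X ≥ 10) = 8756732719/371504185344 ≈ 2.36%


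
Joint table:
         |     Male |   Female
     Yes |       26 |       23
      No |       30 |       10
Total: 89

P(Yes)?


P(Yes) = (26+23)/89 = 49/89

P(Yes) = 49/89 ≈ 55.06%


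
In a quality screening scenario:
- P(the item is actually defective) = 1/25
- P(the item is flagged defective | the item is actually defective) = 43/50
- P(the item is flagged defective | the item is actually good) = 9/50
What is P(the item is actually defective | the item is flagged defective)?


Using Bayes' theorem:
P(A|B) = P(B|A)·P(A) / P(B)

P(the item is flagged defective) = 43/50 × 1/25 + 9/50 × 24/25
= 43/1250 + 108/625 = 259/1250

P(the item is actually defective|the item is flagged defective) = (43/1250) / (259/1250) = 43/259

P(the item is actually defective|the item is flagged defective) = 43/259 ≈ 16.60%


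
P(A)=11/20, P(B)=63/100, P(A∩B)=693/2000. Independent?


P(A)×P(B) = 693/2000
P(A∩B) = 693/2000
Equal ✓ → Independent

Yes, independent


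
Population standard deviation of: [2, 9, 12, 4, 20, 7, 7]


Mean = 61/7
  (2-61/7)²=2209/49
  (9-61/7)²=4/49
  (12-61/7)²=529/49
  (4-61/7)²=1089/49
  (20-61/7)²=6241/49
  (7-61/7)²=144/49
  (7-61/7)²=144/49
Σ(x-μ)² = 1480/7
σ² = (1480/7)/7 = 1480/49

σ = √(1480/49) ≈ 5.4958


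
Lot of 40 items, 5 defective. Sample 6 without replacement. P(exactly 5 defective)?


Hypergeometric: C(5,5)×C(35,1)/C(40,6)
= 1×35/3838380 = 1/109668

P(X=5) = 1/109668 ≈ 0.00%


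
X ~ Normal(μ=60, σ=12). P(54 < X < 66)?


z₁=(54-60)/12=-0.5, z₂=(66-60)/12=0.5
P = Φ(0.5) - Φ(-0.5) = 0.691462 - 0.308538 = 0.382924 ≈ 0.3829

P(54 < X < 66) ≈ 0.3829


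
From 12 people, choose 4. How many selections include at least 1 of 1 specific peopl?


Complement: C(12,4) - C(11,4) = 495 - 330 = 165

165


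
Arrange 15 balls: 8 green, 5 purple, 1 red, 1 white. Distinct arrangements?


15!/(8!×5!×1!×1!) = 270270

270270


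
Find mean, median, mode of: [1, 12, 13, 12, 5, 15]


Sorted: [1, 5, 12, 12, 13, 15]
Mean = 58/6 = 29/3
Median = 12
Freq: {1: 1, 12: 2, 13: 1, 5: 1, 15: 1}
Mode: [12]

Mean=29/3, Median=12, Mode=12


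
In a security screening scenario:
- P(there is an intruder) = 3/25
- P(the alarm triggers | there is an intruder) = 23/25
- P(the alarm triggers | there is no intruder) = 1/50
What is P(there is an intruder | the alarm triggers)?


Using Bayes' theorem:
P(A|B) = P(B|A)·P(A) / P(B)

P(the alarm triggers) = 23/25 × 3/25 + 1/50 × 22/25
= 69/625 + 11/625 = 16/125

P(there is an intruder|the alarm triggers) = (69/625) / (16/125) = 69/80

P(there is an intruder|the alarm triggers) = 69/80 ≈ 86.25%


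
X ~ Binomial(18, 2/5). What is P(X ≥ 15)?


P(X ≥ 15) = Σ P(X=i) for i=15..18
P(X=15) = 721944576/3814697265625
P(X=16) = 90243072/3814697265625
P(X=17) = 7077888/3814697265625
P(X=18) = 262144/3814697265625
Sum = 163905536/762939453125

P(X ≥ 15) = 163905536/762939453125 ≈ 0.02%


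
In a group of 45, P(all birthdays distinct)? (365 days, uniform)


P(all different) = Π(365-i)/365 for i=0..44
= (365/365)×(364/365)×...×(321/365)
= 0.059024

P ≈ 0.0590 ≈ 5.90%


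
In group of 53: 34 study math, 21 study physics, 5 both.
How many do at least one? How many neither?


|A∪B| = 34+21-5 = 50
Neither = 53-50 = 3

At least one: 50; Neither: 3


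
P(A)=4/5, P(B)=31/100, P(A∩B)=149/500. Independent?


P(A)×P(B) = 31/125
P(A∩B) = 149/500
Not equal → NOT independent

No, not independent


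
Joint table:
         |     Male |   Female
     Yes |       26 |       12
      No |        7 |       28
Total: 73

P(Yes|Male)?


P(Yes|Male) = 26/(26+7) = 26/33

P = 26/33 ≈ 78.79%


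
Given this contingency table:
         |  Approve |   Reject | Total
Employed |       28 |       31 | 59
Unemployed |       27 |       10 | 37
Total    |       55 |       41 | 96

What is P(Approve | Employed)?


P(Approve | Employed) = 28/(28+31) = 28/59

P(Approve|Employed) = 28/59 ≈ 47.46%


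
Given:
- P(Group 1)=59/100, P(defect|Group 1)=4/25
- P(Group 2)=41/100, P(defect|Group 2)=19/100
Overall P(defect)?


P(B) = Σ P(B|Aᵢ)×P(Aᵢ)
  4/25×59/100 = 59/625
  19/100×41/100 = 779/10000
Sum = 1723/10000

P(defect) = 1723/10000 ≈ 17.23%


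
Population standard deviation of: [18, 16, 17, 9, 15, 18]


Mean = 93/6 = 31/2
  (18-31/2)²=25/4
  (16-31/2)²=1/4
  (17-31/2)²=9/4
  (9-31/2)²=169/4
  (15-31/2)²=1/4
  (18-31/2)²=25/4
Σ(x-μ)² = 115/2
σ² = (115/2)/6 = 115/12

σ = √(115/12) ≈ 3.0957


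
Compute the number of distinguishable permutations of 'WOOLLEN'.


Letters: 7, freq: {'W': 1, 'O': 2, 'L': 2, 'E': 1, 'N': 1}
7!/(1!×2!×2!×1!×1!) = 5040/4 = 1260

1260


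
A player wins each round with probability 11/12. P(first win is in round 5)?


Geometric: P(X=5) = (1-p)^(k-1)×p = (1/12)^4×11/12 = 11/248832

P(X=5) = 11/248832 ≈ 0.00%


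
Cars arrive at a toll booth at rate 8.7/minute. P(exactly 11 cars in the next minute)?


Poisson(λ=8.7): P(X=11) = e^(-λ)×λ^k/k!
= e^(-8.7) × 8.7^11 / 11!
≈ 0.000166585811 × 21612837034.7 / 39916800 ≈ 0.090197

P(X=11) ≈ 0.090197 ≈ 9.02%


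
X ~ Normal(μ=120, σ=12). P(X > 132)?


z = (132-120)/12 = 1.0
P(X > 132) = 1 - P(Z ≤ 1.0) = 1 - 0.8413 = 0.1587

P(X > 132) ≈ 0.1587


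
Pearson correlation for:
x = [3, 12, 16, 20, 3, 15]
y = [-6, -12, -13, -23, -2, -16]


n=6, Σx=69, Σy=-72, Σxy=-1076, Σx²=1043, Σy²=1138
r = (6×(-1076) - 69×(-72))/√((6×1043 - 69²)(6×1138 - (-72)²))
= -1488/√(1497×1644) = -1488/√2461068 ≈ -1488/1568.7791 ≈ -0.9485

r ≈ -0.9485


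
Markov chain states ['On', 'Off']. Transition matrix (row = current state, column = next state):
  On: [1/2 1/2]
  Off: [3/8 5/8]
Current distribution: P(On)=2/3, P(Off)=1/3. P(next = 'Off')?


P(next=Off) = Σᵢ P(now=i)×P(i→Off)
= 2/3×1/2 + 1/3×5/8
= 1/3 + 5/24 = 13/24

P = 13/24 ≈ 0.5417


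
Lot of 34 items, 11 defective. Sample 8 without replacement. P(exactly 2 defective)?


Hypergeometric: C(11,2)×C(23,6)/C(34,8)
= 55×100947/18156204 = 168245/550188

P(X=2) = 168245/550188 ≈ 30.58%


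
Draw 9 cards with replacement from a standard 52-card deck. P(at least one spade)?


P(not a spade) = 39/52 = 3/4
P(none in 9 draws) = (3/4)^9 = 19683/262144
P(≥1 spade) = 1 - 19683/262144 = 242461/262144

P = 242461/262144 ≈ 92.49%


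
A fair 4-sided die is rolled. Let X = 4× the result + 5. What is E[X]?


E[die] = (1+4)/2 = 5/2
E[X] = 4×5/2 + 5 = 15

E[X] = 15


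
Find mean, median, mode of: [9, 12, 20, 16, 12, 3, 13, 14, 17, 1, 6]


Sorted: [1, 3, 6, 9, 12, 12, 13, 14, 16, 17, 20]
Mean = 123/11
Median = 12
Freq: {9: 1, 12: 2, 20: 1, 16: 1, 3: 1, 13: 1, 14: 1, 17: 1, 1: 1, 6: 1}
Mode: [12]

Mean=123/11, Median=12, Mode=12


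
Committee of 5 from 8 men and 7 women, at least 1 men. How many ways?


Count by #men:
  1M,4W: C(8,1)×C(7,4)=280
  2M,3W: C(8,2)×C(7,3)=980
  3M,2W: C(8,3)×C(7,2)=1176
  4M,1W: C(8,4)×C(7,1)=490
  5M,0W: C(8,5)×C(7,0)=56
Total = 2982

2982


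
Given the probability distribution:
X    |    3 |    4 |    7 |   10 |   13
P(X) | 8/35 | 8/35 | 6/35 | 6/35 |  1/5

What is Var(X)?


E[X] = 249/35
E[X²] = 2277/35
Var(X) = E[X²] - (E[X])² = 2277/35 - 62001/1225 = 17694/1225

Var(X) = 17694/1225 ≈ 14.4441


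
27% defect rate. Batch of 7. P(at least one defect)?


P(all good) = (73/100)^7 = 11047398519097/100000000000000
P(≥1 defect) = 88952601480903/100000000000000

P = 88952601480903/100000000000000 ≈ 88.95%


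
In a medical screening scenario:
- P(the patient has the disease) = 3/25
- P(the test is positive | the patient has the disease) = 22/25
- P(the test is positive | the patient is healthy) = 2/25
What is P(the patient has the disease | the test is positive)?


Using Bayes' theorem:
P(A|B) = P(B|A)·P(A) / P(B)

P(the test is positive) = 22/25 × 3/25 + 2/25 × 22/25
= 66/625 + 44/625 = 22/125

P(the patient has the disease|the test is positive) = (66/625) / (22/125) = 3/5

P(the patient has the disease|the test is positive) = 3/5 ≈ 60.00%


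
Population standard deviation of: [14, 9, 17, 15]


Mean = 55/4
  (14-55/4)²=1/16
  (9-55/4)²=361/16
  (17-55/4)²=169/16
  (15-55/4)²=25/16
Σ(x-μ)² = 139/4
σ² = (139/4)/4 = 139/16

σ = √(139/16) ≈ 2.9475


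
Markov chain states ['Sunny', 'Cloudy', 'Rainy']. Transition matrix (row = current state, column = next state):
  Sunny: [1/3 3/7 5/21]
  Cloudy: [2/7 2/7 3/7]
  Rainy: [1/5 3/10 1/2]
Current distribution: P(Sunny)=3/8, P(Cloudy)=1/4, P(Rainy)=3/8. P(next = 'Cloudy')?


P(next=Cloudy) = Σᵢ P(now=i)×P(i→Cloudy)
= 3/8×3/7 + 1/4×2/7 + 3/8×3/10
= 9/56 + 1/14 + 9/80 = 193/560

P = 193/560 ≈ 0.3446


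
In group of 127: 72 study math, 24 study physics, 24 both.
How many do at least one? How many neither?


|A∪B| = 72+24-24 = 72
Neither = 127-72 = 55

At least one: 72; Neither: 55


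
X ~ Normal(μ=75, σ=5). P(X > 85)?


z = (85-75)/5 = 2.0
P(X > 85) = 1 - P(Z ≤ 2.0) = 1 - 0.9772 = 0.0228

P(X > 85) ≈ 0.0228


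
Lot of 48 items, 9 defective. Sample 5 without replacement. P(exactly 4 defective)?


Hypergeometric: C(9,4)×C(39,1)/C(48,5)
= 126×39/1712304 = 273/95128

P(X=4) = 273/95128 ≈ 0.29%


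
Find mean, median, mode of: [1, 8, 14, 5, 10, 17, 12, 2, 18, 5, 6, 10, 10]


Sorted: [1, 2, 5, 5, 6, 8, 10, 10, 10, 12, 14, 17, 18]
Mean = 118/13
Median = 10
Freq: {1: 1, 8: 1, 14: 1, 5: 2, 10: 3, 17: 1, 12: 1, 2: 1, 18: 1, 6: 1}
Mode: [10]

Mean=118/13, Median=10, Mode=10


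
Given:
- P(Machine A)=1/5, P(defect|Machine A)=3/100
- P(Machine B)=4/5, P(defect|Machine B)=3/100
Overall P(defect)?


P(B) = Σ P(B|Aᵢ)×P(Aᵢ)
  3/100×1/5 = 3/500
  3/100×4/5 = 3/125
Sum = 3/100

P(defect) = 3/100 ≈ 3.00%


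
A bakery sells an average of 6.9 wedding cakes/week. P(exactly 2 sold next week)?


Poisson(λ=6.9): P(X=2) = e^(-λ)×λ^k/k!
= e^(-6.9) × 6.9^2 / 2!
≈ 0.001007785429 × 47.61 / 2 ≈ 0.023990

P(X=2) ≈ 0.023990 ≈ 2.40%


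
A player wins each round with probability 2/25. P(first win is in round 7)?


Geometric: P(X=7) = (1-p)^(k-1)×p = (23/25)^6×2/25 = 296071778/6103515625

P(X=7) = 296071778/6103515625 ≈ 4.85%


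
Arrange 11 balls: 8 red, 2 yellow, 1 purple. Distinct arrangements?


11!/(8!×2!×1!) = 495

495


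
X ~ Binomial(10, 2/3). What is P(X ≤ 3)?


P(X ≤ 3) = Σ P(X=i) for i=0..3
P(X=0) = 1/59049
P(X=1) = 20/59049
P(X=2) = 20/6561
P(X=3) = 320/19683
Sum = 43/2187

P(X ≤ 3) = 43/2187 ≈ 1.97%


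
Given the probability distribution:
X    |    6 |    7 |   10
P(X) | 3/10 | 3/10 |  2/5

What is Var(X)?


E[X] = 79/10
E[X²] = 131/2
Var(X) = E[X²] - (E[X])² = 131/2 - 6241/100 = 309/100

Var(X) = 309/100 ≈ 3.0900


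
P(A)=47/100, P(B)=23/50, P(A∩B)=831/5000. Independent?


P(A)×P(B) = 1081/5000
P(A∩B) = 831/5000
Not equal → NOT independent

No, not independent


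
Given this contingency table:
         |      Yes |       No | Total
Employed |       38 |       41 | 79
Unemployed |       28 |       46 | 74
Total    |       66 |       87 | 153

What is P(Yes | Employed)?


P(Yes | Employed) = 38/(38+41) = 38/79

P(Yes|Employed) = 38/79 ≈ 48.10%


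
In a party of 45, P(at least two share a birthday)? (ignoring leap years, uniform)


P(all different) = Π(365-i)/365 for i=0..44
= 0.059024
P(match) = 1 - 0.059024 = 0.940976

P ≈ 0.9410 ≈ 94.10%


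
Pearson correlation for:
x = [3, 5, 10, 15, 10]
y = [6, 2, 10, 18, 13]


n=5, Σx=43, Σy=49, Σxy=528, Σx²=459, Σy²=633
r = (5×528 - 43×49)/√((5×459 - 43²)(5×633 - 49²))
= 533/√(446×764) = 533/√340744 ≈ 533/583.7328 ≈ 0.9131

r ≈ 0.9131


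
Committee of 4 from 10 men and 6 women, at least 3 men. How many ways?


Count by #men:
  3M,1W: C(10,3)×C(6,1)=720
  4M,0W: C(10,4)×C(6,0)=210
Total = 930

930


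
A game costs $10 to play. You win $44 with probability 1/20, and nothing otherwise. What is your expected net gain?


E[gain] = (44-10)×1/20 + (-10)×19/20
= 17/10 - 19/2 = -39/5

Expected net gain = $-39/5 ≈ $-7.80


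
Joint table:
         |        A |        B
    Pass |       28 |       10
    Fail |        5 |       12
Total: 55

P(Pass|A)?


P(Pass|A) = 28/(28+5) = 28/33

P = 28/33 ≈ 84.85%


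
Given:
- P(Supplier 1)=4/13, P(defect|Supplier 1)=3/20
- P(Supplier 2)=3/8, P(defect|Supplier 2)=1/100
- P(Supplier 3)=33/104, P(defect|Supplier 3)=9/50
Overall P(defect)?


P(B) = Σ P(B|Aᵢ)×P(Aᵢ)
  3/20×4/13 = 3/65
  1/100×3/8 = 3/800
  9/50×33/104 = 297/5200
Sum = 1113/10400

P(defect) = 1113/10400 ≈ 10.70%


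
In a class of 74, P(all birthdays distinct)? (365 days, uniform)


P(all different) = Π(365-i)/365 for i=0..73
= (365/365)×(364/365)×...×(292/365)
= 0.000351

P ≈ 0.0004 ≈ 0.04%


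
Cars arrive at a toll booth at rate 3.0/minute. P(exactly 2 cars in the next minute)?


Poisson(λ=3.0): P(X=2) = e^(-λ)×λ^k/k!
= e^(-3.0) × 3.0^2 / 2!
≈ 0.04978706837 × 9 / 2 ≈ 0.224042

P(X=2) ≈ 0.224042 ≈ 22.40%


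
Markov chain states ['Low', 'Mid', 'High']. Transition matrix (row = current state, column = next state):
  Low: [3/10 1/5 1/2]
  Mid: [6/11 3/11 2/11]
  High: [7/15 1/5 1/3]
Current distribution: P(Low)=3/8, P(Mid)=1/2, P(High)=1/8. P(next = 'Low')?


P(next=Low) = Σᵢ P(now=i)×P(i→Low)
= 3/8×3/10 + 1/2×6/11 + 1/8×7/15
= 9/80 + 3/11 + 7/120 = 1171/2640

P = 1171/2640 ≈ 0.4436


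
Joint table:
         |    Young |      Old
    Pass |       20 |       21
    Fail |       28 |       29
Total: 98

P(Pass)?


P(Pass) = (20+21)/98 = 41/98

P(Pass) = 41/98 ≈ 41.84%


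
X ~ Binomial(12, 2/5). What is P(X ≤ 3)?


P(X ≤ 3) = Σ P(X=i) for i=0..3
P(X=0) = 531441/244140625
P(X=1) = 4251528/244140625
P(X=2) = 15588936/244140625
P(X=3) = 6928416/48828125
Sum = 11002797/48828125

P(X ≤ 3) = 11002797/48828125 ≈ 22.53%


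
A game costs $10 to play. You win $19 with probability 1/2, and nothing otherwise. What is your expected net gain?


E[gain] = (19-10)×1/2 + (-10)×1/2
= 9/2 - 5 = -1/2

Expected net gain = $-1/2 ≈ $-0.50


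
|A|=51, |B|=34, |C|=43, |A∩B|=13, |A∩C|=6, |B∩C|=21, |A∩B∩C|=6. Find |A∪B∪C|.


|A∪B∪C| = 51+34+43-13-6-21+6 = 94

|A∪B∪C| = 94


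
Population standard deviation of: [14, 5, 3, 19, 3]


Mean = 44/5
  (14-44/5)²=676/25
  (5-44/5)²=361/25
  (3-44/5)²=841/25
  (19-44/5)²=2601/25
  (3-44/5)²=841/25
Σ(x-μ)² = 1064/5
σ² = (1064/5)/5 = 1064/25

σ = √(1064/25) ≈ 6.5238


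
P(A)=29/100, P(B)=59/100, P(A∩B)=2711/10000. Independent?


P(A)×P(B) = 1711/10000
P(A∩B) = 2711/10000
Not equal → NOT independent

No, not independent


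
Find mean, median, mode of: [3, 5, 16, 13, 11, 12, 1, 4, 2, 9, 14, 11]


Sorted: [1, 2, 3, 4, 5, 9, 11, 11, 12, 13, 14, 16]
Mean = 101/12
Median = 10
Freq: {3: 1, 5: 1, 16: 1, 13: 1, 11: 2, 12: 1, 1: 1, 4: 1, 2: 1, 9: 1, 14: 1}
Mode: [11]

Mean=101/12, Median=10, Mode=11


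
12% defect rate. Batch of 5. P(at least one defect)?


P(all good) = (22/25)^5 = 5153632/9765625
P(≥1 defect) = 4611993/9765625

P = 4611993/9765625 ≈ 47.23%


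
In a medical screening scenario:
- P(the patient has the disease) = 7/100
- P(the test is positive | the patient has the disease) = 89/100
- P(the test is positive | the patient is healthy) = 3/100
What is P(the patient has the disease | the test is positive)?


Using Bayes' theorem:
P(A|B) = P(B|A)·P(A) / P(B)

P(the test is positive) = 89/100 × 7/100 + 3/100 × 93/100
= 623/10000 + 279/10000 = 451/5000

P(the patient has the disease|the test is positive) = (623/10000) / (451/5000) = 623/902

P(the patient has the disease|the test is positive) = 623/902 ≈ 69.07%


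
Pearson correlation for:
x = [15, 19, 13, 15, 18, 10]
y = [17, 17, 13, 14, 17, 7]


n=6, Σx=90, Σy=85, Σxy=1333, Σx²=1404, Σy²=1281
r = (6×1333 - 90×85)/√((6×1404 - 90²)(6×1281 - 85²))
= 348/√(324×461) = 348/√149364 ≈ 348/386.4764 ≈ 0.9004

r ≈ 0.9004


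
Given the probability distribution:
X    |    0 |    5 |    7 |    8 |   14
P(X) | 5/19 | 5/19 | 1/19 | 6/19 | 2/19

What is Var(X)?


E[X] = 108/19
E[X²] = 50
Var(X) = E[X²] - (E[X])² = 50 - 11664/361 = 6386/361

Var(X) = 6386/361 ≈ 17.6898


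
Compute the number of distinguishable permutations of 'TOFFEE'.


Letters: 6, freq: {'T': 1, 'O': 1, 'F': 2, 'E': 2}
6!/(1!×1!×2!×2!) = 720/4 = 180

180


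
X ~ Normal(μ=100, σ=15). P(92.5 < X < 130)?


z₁=(92.5-100)/15=-0.5, z₂=(130-100)/15=2.0
P = Φ(2.0) - Φ(-0.5) = 0.977250 - 0.308538 = 0.668712 ≈ 0.6687

P(92.5 < X < 130) ≈ 0.6687


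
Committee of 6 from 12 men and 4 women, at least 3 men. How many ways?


Count by #men:
  3M,3W: C(12,3)×C(4,3)=880
  4M,2W: C(12,4)×C(4,2)=2970
  5M,1W: C(12,5)×C(4,1)=3168
  6M,0W: C(12,6)×C(4,0)=924
Total = 7942

7942


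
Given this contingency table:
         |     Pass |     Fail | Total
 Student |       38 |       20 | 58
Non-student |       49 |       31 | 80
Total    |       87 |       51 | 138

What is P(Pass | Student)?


P(Pass | Student) = 38/(38+20) = 38/58 = 19/29

P(Pass|Student) = 19/29 ≈ 65.52%


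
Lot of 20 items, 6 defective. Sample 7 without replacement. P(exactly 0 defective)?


Hypergeometric: C(6,0)×C(14,7)/C(20,7)
= 1×3432/77520 = 143/3230

P(X=0) = 143/3230 ≈ 4.43%


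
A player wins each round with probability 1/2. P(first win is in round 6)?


Geometric: P(X=6) = (1-p)^(k-1)×p = (1/2)^5×1/2 = 1/64

P(X=6) = 1/64 ≈ 1.56%


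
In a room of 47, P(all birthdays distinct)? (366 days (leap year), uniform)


P(all different) = Π(366-i)/366 for i=0..46
= (366/366)×(365/366)×...×(320/366)
= 0.045628

P ≈ 0.0456 ≈ 4.56%


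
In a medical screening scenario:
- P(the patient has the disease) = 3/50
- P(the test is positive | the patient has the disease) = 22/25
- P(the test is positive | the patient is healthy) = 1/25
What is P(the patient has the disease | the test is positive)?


Using Bayes' theorem:
P(A|B) = P(B|A)·P(A) / P(B)

P(the test is positive) = 22/25 × 3/50 + 1/25 × 47/50
= 33/625 + 47/1250 = 113/1250

P(the patient has the disease|the test is positive) = (33/625) / (113/1250) = 66/113

P(the patient has the disease|the test is positive) = 66/113 ≈ 58.41%


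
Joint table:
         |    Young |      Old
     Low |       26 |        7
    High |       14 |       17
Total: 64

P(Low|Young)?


P(Low|Young) = 26/(26+14) = 26/40 = 13/20

P = 13/20 ≈ 65.00%


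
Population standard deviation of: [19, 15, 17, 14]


Mean = 65/4
  (19-65/4)²=121/16
  (15-65/4)²=25/16
  (17-65/4)²=9/16
  (14-65/4)²=81/16
Σ(x-μ)² = 59/4
σ² = (59/4)/4 = 59/16

σ = √(59/16) ≈ 1.9203


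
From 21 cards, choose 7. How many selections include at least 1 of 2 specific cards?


Complement: C(21,7) - C(19,7) = 116280 - 50388 = 65892

65892


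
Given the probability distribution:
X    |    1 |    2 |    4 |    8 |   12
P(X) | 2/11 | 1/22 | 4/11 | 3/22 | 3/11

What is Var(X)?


E[X] = 67/11
E[X²] = 596/11
Var(X) = E[X²] - (E[X])² = 596/11 - 4489/121 = 2067/121

Var(X) = 2067/121 ≈ 17.0826


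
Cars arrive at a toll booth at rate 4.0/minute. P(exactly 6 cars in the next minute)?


Poisson(λ=4.0): P(X=6) = e^(-λ)×λ^k/k!
= e^(-4.0) × 4.0^6 / 6!
≈ 0.01831563889 × 4096 / 720 ≈ 0.104196

P(X=6) ≈ 0.104196 ≈ 10.42%


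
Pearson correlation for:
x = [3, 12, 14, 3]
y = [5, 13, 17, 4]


n=4, Σx=32, Σy=39, Σxy=421, Σx²=358, Σy²=499
r = (4×421 - 32×39)/√((4×358 - 32²)(4×499 - 39²))
= 436/√(408×475) = 436/√193800 ≈ 436/440.2272 ≈ 0.9904

r ≈ 0.9904


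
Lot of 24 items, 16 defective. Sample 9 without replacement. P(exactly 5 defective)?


Hypergeometric: C(16,5)×C(8,4)/C(24,9)
= 4368×70/1307504 = 19110/81719

P(X=5) = 19110/81719 ≈ 23.39%


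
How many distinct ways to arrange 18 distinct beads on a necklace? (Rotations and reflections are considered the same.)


Free circular arrangements: rotations and reflections both identified.
(n-1)!/2 = 17!/2 = 355687428096000/2 = 177843714048000

177843714048000


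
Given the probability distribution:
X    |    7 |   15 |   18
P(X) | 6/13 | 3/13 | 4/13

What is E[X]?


E[X] = Σ x·P(X=x)
= (7)×(6/13) + (15)×(3/13) + (18)×(4/13)
= 159/13

E[X] = 159/13


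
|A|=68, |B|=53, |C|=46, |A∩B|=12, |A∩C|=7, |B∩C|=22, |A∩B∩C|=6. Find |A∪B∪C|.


|A∪B∪C| = 68+53+46-12-7-22+6 = 132

|A∪B∪C| = 132


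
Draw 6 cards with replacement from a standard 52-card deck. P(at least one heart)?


P(not a heart) = 39/52 = 3/4
P(none in 6 draws) = (3/4)^6 = 729/4096
P(≥1 heart) = 1 - 729/4096 = 3367/4096

P = 3367/4096 ≈ 82.20%


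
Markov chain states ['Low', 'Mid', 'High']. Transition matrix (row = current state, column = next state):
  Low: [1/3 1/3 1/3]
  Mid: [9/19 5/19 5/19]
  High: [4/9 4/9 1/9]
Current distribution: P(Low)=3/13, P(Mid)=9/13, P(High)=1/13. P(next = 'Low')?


P(next=Low) = Σᵢ P(now=i)×P(i→Low)
= 3/13×1/3 + 9/13×9/19 + 1/13×4/9
= 1/13 + 81/247 + 4/117 = 976/2223

P = 976/2223 ≈ 0.4390


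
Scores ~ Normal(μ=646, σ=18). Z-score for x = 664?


z = (x - μ)/σ = (664 - 646)/18 = 1.0

z = 1.0


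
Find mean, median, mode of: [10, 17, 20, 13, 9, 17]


Sorted: [9, 10, 13, 17, 17, 20]
Mean = 86/6 = 43/3
Median = 15
Freq: {10: 1, 17: 2, 20: 1, 13: 1, 9: 1}
Mode: [17]

Mean=43/3, Median=15, Mode=17


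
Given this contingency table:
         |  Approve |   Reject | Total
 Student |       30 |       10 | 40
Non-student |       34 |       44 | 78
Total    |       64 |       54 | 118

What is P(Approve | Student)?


P(Approve | Student) = 30/(30+10) = 30/40 = 3/4

P(Approve|Student) = 3/4 ≈ 75.00%


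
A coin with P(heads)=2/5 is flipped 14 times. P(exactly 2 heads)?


Binomial: P(X=2) = C(14,2)×p^2×(1-p)^12
= 91 × 4/25 × 531441/244140625 = 193444524/6103515625

P(X=2) = 193444524/6103515625 ≈ 3.17%


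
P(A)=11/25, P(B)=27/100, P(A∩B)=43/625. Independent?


P(A)×P(B) = 297/2500
P(A∩B) = 43/625
Not equal → NOT independent

No, not independent


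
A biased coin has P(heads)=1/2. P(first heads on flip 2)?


Geometric: P(X=2) = (1-p)^(k-1)×p = (1/2)^1×1/2 = 1/4

P(X=2) = 1/4 ≈ 25.00%


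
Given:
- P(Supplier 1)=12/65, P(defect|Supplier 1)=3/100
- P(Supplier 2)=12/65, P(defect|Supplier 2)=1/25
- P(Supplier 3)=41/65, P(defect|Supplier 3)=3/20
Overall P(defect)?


P(B) = Σ P(B|Aᵢ)×P(Aᵢ)
  3/100×12/65 = 9/1625
  1/25×12/65 = 12/1625
  3/20×41/65 = 123/1300
Sum = 699/6500

P(defect) = 699/6500 ≈ 10.75%


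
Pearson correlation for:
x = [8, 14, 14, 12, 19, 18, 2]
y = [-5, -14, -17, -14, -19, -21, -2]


n=7, Σx=87, Σy=-92, Σxy=-1385, Σx²=1289, Σy²=1512
r = (7×(-1385) - 87×(-92))/√((7×1289 - 87²)(7×1512 - (-92)²))
= -1691/√(1454×2120) = -1691/√3082480 ≈ -1691/1755.6993 ≈ -0.9631

r ≈ -0.9631


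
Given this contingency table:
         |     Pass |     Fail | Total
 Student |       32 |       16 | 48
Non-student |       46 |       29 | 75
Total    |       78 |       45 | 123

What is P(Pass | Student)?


P(Pass | Student) = 32/(32+16) = 32/48 = 2/3

P(Pass|Student) = 2/3 ≈ 66.67%


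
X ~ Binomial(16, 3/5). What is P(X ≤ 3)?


P(X ≤ 3) = Σ P(X=i) for i=0..3
P(X=0) = 65536/152587890625
P(X=1) = 1572864/152587890625
P(X=2) = 3538944/30517578125
P(X=3) = 24772608/30517578125
Sum = 28639232/30517578125

P(X ≤ 3) = 28639232/30517578125 ≈ 0.09%


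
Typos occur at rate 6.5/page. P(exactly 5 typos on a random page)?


Poisson(λ=6.5): P(X=5) = e^(-λ)×λ^k/k!
= e^(-6.5) × 6.5^5 / 5!
≈ 0.001503439193 × 11602.90625 / 120 ≈ 0.145369

P(X=5) ≈ 0.145369 ≈ 14.54%


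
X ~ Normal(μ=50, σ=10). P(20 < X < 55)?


z₁=(20-50)/10=-3.0, z₂=(55-50)/10=0.5
P = Φ(0.5) - Φ(-3.0) = 0.691462 - 0.001350 = 0.690112 ≈ 0.6901

P(20 < X < 55) ≈ 0.6901


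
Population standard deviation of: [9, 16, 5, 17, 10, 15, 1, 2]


Mean = 75/8
  (9-75/8)²=9/64
  (16-75/8)²=2809/64
  (5-75/8)²=1225/64
  (17-75/8)²=3721/64
  (10-75/8)²=25/64
  (15-75/8)²=2025/64
  (1-75/8)²=4489/64
  (2-75/8)²=3481/64
Σ(x-μ)² = 2223/8
σ² = (2223/8)/8 = 2223/64

σ = √(2223/64) ≈ 5.8936


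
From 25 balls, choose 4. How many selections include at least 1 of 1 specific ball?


Complement: C(25,4) - C(24,4) = 12650 - 10626 = 2024

2024


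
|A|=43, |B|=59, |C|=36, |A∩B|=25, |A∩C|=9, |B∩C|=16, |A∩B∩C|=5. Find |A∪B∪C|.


|A∪B∪C| = 43+59+36-25-9-16+5 = 93

|A∪B∪C| = 93


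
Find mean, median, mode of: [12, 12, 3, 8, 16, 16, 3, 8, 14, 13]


Sorted: [3, 3, 8, 8, 12, 12, 13, 14, 16, 16]
Mean = 105/10 = 21/2
Median = 12
Freq: {12: 2, 3: 2, 8: 2, 16: 2, 14: 1, 13: 1}
Mode: [3, 8, 12, 16]

Mean=21/2, Median=12, Mode=[3, 8, 12, 16]


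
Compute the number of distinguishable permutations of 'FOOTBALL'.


Letters: 8, freq: {'F': 1, 'O': 2, 'T': 1, 'B': 1, 'A': 1, 'L': 2}
8!/(1!×2!×1!×1!×1!×2!) = 40320/4 = 10080

10080


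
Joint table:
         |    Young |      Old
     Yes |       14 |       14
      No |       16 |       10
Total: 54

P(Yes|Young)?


P(Yes|Young) = 14/(14+16) = 14/30 = 7/15

P = 7/15 ≈ 46.67%


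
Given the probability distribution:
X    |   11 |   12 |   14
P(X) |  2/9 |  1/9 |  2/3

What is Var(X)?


E[X] = 118/9
E[X²] = 1562/9
Var(X) = E[X²] - (E[X])² = 1562/9 - 13924/81 = 134/81

Var(X) = 134/81 ≈ 1.6543


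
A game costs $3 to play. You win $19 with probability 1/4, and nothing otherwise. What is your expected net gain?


E[gain] = (19-3)×1/4 + (-3)×3/4
= 4 - 9/4 = 7/4

Expected net gain = $7/4 ≈ $1.75


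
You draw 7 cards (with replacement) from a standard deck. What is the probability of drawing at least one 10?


P(not a 10) = 48/52 = 12/13
P(none in 7 draws) = (12/13)^7 = 35831808/62748517
P(≥1 10) = 1 - 35831808/62748517 = 26916709/62748517

P = 26916709/62748517 ≈ 42.90%


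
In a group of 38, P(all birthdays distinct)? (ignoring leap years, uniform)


P(all different) = Π(365-i)/365 for i=0..37
= (365/365)×(364/365)×...×(328/365)
= 0.135932

P ≈ 0.1359 ≈ 13.59%


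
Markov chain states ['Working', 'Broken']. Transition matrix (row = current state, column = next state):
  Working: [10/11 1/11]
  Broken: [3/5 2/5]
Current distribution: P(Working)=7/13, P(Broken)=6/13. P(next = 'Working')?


P(next=Working) = Σᵢ P(now=i)×P(i→Working)
= 7/13×10/11 + 6/13×3/5
= 70/143 + 18/65 = 548/715

P = 548/715 ≈ 0.7664


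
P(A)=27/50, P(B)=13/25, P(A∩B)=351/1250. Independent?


P(A)×P(B) = 351/1250
P(A∩B) = 351/1250
Equal ✓ → Independent

Yes, independent


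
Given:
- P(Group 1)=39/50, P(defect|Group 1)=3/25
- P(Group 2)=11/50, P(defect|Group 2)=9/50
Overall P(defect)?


P(B) = Σ P(B|Aᵢ)×P(Aᵢ)
  3/25×39/50 = 117/1250
  9/50×11/50 = 99/2500
Sum = 333/2500

P(defect) = 333/2500 ≈ 13.32%


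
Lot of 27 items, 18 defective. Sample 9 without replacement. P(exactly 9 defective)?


Hypergeometric: C(18,9)×C(9,0)/C(27,9)
= 48620×1/4686825 = 68/6555

P(X=9) = 68/6555 ≈ 1.04%


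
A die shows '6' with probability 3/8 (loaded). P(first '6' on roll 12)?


Geometric: P(X=12) = (1-p)^(k-1)×p = (5/8)^11×3/8 = 146484375/68719476736

P(X=12) = 146484375/68719476736 ≈ 0.21%


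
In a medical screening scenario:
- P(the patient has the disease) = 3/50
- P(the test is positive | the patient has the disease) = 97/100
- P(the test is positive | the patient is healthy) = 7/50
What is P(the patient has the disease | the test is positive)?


Using Bayes' theorem:
P(A|B) = P(B|A)·P(A) / P(B)

P(the test is positive) = 97/100 × 3/50 + 7/50 × 47/50
= 291/5000 + 329/2500 = 949/5000

P(the patient has the disease|the test is positive) = (291/5000) / (949/5000) = 291/949

P(the patient has the disease|the test is positive) = 291/949 ≈ 30.66%


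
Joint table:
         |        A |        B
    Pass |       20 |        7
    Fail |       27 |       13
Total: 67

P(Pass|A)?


P(Pass|A) = 20/(20+27) = 20/47

P = 20/47 ≈ 42.55%


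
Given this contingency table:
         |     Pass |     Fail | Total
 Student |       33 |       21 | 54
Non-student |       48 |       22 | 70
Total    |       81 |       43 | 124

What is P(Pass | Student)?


P(Pass | Student) = 33/(33+21) = 33/54 = 11/18

P(Pass|Student) = 11/18 ≈ 61.11%


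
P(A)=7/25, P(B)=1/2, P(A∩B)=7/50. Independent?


P(A)×P(B) = 7/50
P(A∩B) = 7/50
Equal ✓ → Independent

Yes, independent


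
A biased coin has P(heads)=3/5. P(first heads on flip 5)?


Geometric: P(X=5) = (1-p)^(k-1)×p = (2/5)^4×3/5 = 48/3125

P(X=5) = 48/3125 ≈ 1.54%


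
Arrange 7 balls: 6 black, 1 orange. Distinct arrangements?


7!/(6!×1!) = 7

7


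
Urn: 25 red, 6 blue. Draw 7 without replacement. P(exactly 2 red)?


Hypergeometric: C(25,2)×C(6,5)/C(31,7)
= 300×6/2629575 = 8/11687

P(X=2) = 8/11687 ≈ 0.07%


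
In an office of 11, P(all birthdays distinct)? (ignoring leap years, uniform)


P(all different) = Π(365-i)/365 for i=0..10
= (365/365)×(364/365)×...×(355/365)
= 0.858859

P ≈ 0.8589 ≈ 85.89%


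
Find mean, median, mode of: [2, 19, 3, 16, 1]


Sorted: [1, 2, 3, 16, 19]
Mean = 41/5
Median = 3
Freq: {2: 1, 19: 1, 3: 1, 16: 1, 1: 1}
Mode: No mode

Mean=41/5, Median=3, Mode=No mode


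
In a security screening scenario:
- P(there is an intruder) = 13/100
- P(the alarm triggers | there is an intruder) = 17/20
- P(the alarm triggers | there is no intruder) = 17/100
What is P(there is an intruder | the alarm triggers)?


Using Bayes' theorem:
P(A|B) = P(B|A)·P(A) / P(B)

P(the alarm triggers) = 17/20 × 13/100 + 17/100 × 87/100
= 221/2000 + 1479/10000 = 323/1250

P(there is an intruder|the alarm triggers) = (221/2000) / (323/1250) = 65/152

P(there is an intruder|the alarm triggers) = 65/152 ≈ 42.76%


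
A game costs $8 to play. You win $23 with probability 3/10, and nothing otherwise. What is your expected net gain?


E[gain] = (23-8)×3/10 + (-8)×7/10
= 9/2 - 28/5 = -11/10

Expected net gain = $-11/10 ≈ $-1.10
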